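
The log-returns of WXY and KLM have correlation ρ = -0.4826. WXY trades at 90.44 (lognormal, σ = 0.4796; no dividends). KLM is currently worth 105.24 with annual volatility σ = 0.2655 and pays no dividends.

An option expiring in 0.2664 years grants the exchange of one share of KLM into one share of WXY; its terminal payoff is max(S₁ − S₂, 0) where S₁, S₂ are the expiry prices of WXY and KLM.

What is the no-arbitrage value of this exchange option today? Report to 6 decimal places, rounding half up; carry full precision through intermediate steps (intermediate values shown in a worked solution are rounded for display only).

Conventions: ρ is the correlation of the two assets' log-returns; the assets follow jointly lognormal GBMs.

exchange price = 6.938867

σ_eff = √(σ₁² + σ₂² − 2ρσ₁σ₂) = √(0.4796² + 0.2655² − 2·-0.4826·0.4796·0.2655) = 0.650699
d₁ = (ln(S₁/S₂) + (q₂ − q₁ + σ_eff²/2)T) / (σ_eff√T) = (ln(90.44/105.24) + (0.0 − 0.0 + 0.211704)·0.2664) / 0.335851 = -0.283336
d₂ = d₁ − σ_eff√T = -0.283336 − 0.335851 = -0.619187
N(d₁) = 0.388460,  N(d₂) = 0.267897
V = S₁·e^{−q₁T}·N(d₁) − S₂·e^{−q₂T}·N(d₂) = 35.132296 − 28.193429 = 6.938867
Key observation: no risk-free rate is needed — with the second asset as numeraire the exchange option is a call on the ratio S₁/S₂, and r cancels out of the value.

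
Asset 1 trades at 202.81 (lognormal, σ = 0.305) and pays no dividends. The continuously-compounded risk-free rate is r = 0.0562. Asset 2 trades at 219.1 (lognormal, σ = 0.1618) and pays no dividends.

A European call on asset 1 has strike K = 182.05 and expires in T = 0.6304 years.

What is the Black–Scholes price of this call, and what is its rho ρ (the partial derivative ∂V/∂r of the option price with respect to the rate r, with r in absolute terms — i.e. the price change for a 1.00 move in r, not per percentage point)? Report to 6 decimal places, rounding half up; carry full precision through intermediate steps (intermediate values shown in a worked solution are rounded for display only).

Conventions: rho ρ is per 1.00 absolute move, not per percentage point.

σ√T = 0.305·√0.6304 = 0.242163
d₁ = (ln(S/K) + (r+σ²/2)T) / (σ√T) = (ln(202.81/182.05) + (0.0562+0.305²/2)·0.6304) / 0.242163 = (0.107988 + 0.064750) / 0.242163 = 0.713313
d₂ = d₁ − σ√T = 0.713313 − 0.242163 = 0.471150
e^{−rT} = 0.965192
N(d₁) = 0.762174,  N(d₂) = 0.681233
Call price V = S·N(d₁) − K·e^{−rT}·N(d₂) = 154.576522 − 119.701654 = 34.874868
ρ = K·T·e^{−rT}·N(d₂) = 75.459923

price = 34.874868
ρ = 75.459923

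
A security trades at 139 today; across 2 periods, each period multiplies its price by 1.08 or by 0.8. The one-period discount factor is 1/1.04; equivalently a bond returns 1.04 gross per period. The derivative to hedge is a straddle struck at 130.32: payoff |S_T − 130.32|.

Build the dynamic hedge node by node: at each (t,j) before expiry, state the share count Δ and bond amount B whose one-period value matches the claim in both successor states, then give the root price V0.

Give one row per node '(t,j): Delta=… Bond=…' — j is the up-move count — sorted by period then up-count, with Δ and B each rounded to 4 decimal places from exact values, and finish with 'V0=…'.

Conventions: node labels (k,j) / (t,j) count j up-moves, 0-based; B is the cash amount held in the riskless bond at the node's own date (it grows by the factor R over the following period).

Arbitrage-free pricing uses the up-move probability p* = (R−d)/(u−d) = 0.8571, discounting each step at R = 1.04.
At maturity the claim pays: V(2,0)=41.3600, V(2,1)=10.2240, V(2,2)=31.8096
(1,0): S=111.2000. Δ = (V_up−V_dn)/(S_up−S_dn) = (10.2240−41.3600)/(120.0960−88.9600) = -1.0000. V = [p*·10.2240 + (1−p*)·41.3600]/1.04 = 14.1077. B = V − Δ·S = 125.3077.
(1,1): S=150.1200. Δ = (V_up−V_dn)/(S_up−S_dn) = (31.8096−10.2240)/(162.1296−120.0960) = 0.5135. V = [p*·31.8096 + (1−p*)·10.2240]/1.04 = 27.6211. B = V − Δ·S = -49.4703.
(0,0): S=139.0000. Δ = (V_up−V_dn)/(S_up−S_dn) = (27.6211−14.1077)/(150.1200−111.2000) = 0.3472. V = [p*·27.6211 + (1−p*)·14.1077]/1.04 = 24.7025. B = V − Δ·S = -23.5597.
Sanity check at the root: Δ(0,0)·S0 + B(0,0) reproduces V0 = 24.7025.

(0,0): Delta=0.3472 Bond=-23.5597
(1,0): Delta=-1.0000 Bond=125.3077
(1,1): Delta=0.5135 Bond=-49.4703
V0=24.7025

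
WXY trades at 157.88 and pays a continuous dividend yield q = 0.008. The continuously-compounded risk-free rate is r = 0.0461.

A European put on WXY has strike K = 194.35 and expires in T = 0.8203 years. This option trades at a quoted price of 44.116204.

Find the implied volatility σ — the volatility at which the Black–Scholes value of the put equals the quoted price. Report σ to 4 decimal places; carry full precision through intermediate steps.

sigma = 0.4259

At σ = 0.4259 the Black–Scholes value reproduces the quote:
σ√T = 0.4259·√0.8203 = 0.385739
d₁ = (ln(S/K) + (r−q+σ²/2)T) / (σ√T) = (ln(157.88/194.35) + (0.0461−0.008+0.4259²/2)·0.8203) / 0.385739 = (-0.207825 + 0.105651) / 0.385739 = -0.264880
d₂ = d₁ − σ√T = -0.264880 − 0.385739 = -0.650619
e^{−rT} = 0.962890
e^{−qT} = 0.993459
N(−d₁) = 0.604449,  N(−d₂) = 0.742354
V = K·e^{−rT}·N(−d₂) − S·e^{−qT}·N(−d₁) = 138.922399 − 94.806195 = 44.116204 (the quoted price), and the Black–Scholes price is strictly increasing in σ, so σ is unique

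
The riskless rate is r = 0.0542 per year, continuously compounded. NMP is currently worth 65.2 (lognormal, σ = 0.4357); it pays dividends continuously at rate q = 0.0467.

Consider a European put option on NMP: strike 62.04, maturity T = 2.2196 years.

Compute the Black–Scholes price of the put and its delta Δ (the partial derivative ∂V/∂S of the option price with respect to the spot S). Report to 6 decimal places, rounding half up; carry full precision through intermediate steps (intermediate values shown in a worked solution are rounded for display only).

σ√T = 0.4357·√2.2196 = 0.649120
d₁ = (ln(S/K) + (r−q+σ²/2)T) / (σ√T) = (ln(65.2/62.04) + (0.0542−0.0467+0.4357²/2)·2.2196) / 0.649120 = (0.049680 + 0.227325) / 0.649120 = 0.426740
d₂ = d₁ − σ√T = 0.426740 − 0.649120 = -0.222380
e^{−rT} = 0.886652
e^{−qT} = 0.901536
N(−d₁) = 0.334784,  N(−d₂) = 0.587991
Put price V = K·e^{−rT}·N(−d₂) − S·e^{−qT}·N(−d₁) = 32.344151 − 19.678673 = 12.665479
Δ = −e^{−qT}·N(−d₁) = -0.301820

price = 12.665479
Δ = -0.301820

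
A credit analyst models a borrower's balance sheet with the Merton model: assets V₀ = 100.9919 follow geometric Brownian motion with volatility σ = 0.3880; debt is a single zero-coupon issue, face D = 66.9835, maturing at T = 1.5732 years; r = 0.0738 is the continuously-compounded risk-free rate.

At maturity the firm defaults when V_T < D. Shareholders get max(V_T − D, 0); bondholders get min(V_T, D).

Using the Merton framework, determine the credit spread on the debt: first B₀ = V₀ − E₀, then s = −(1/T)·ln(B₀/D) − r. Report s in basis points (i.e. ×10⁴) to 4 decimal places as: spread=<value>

Equity is a call on the firm's assets struck at D = 66.9835:
d₁ = [ln(V₀/D) + (r + σ²/2)T] / (σ√T)
   = [ln(100.9919/66.9835) + (0.0738 + 0.5·0.3880²)·1.5732] / (0.3880·√1.5732)
   = [0.410594 + 0.234520] / 0.486658 = 1.325601
d₂ = d₁ − σ√T = 1.325601 − 0.486658 = 0.838943
N(d₁) = 0.907514,  N(d₂) = 0.799249,  e^(−rT) = 0.890384
E₀ = V₀·N(d₁) − D·e^(−rT)·N(d₂)
   = 100.9919·0.907514 − 66.9835·0.890384·0.799249 = 43.983492
B₀ = V₀ − E₀ = 100.9919 − 43.983492 = 57.008408
spread = −(1/T)·ln(B₀/D) − r = −(1/1.5732)·ln(57.008408/66.9835) − 0.0738 = 0.02869653
in basis points: 0.02869653 × 10⁴ = 286.9653 bp

spread=286.9653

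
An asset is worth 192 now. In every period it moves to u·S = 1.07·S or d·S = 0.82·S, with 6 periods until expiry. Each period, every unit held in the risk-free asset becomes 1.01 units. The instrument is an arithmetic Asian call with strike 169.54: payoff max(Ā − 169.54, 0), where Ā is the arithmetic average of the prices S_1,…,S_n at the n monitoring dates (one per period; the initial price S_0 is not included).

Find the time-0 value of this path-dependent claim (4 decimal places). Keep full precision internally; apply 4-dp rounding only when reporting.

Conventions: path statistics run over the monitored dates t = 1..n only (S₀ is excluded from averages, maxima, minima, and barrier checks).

Under the martingale measure an up-move has probability p* = 0.7600; value the claim as the probability-weighted average of per-path payoffs, discounted 6 periods at R = 1.01.
Enumerate all 2^6 = 64 price paths (U = up ×1.07, D = down ×0.82); each path with k up-moves has probability p*^k·(1−p*)^(6−k).
DDDDDD: Ā=101.4604, payoff=0.0000, prob=0.000191
UDDDDD: Ā=132.3934, payoff=0.0000, prob=0.000605
DUDDDD: Ā=124.3934, payoff=0.0000, prob=0.000605
UUDDDD: Ā=162.3182, payoff=0.0000, prob=0.001916
DDUDDD: Ā=117.8334, payoff=0.0000, prob=0.000605
UDUDDD: Ā=153.7582, payoff=0.0000, prob=0.001916
DUUDDD: Ā=145.7582, payoff=0.0000, prob=0.001916
UUUDDD: Ā=190.1967, payoff=20.6567, prob=0.006068
DDDUDD: Ā=112.4542, payoff=0.0000, prob=0.000605
UDDUDD: Ā=146.7390, payoff=0.0000, prob=0.001916
DUDUDD: Ā=138.7390, payoff=0.0000, prob=0.001916
UUDUDD: Ā=181.0375, payoff=11.4975, prob=0.006068
DDUUDD: Ā=132.1790, payoff=0.0000, prob=0.001916
UDUUDD: Ā=172.4775, payoff=2.9375, prob=0.006068
DUUUDD: Ā=164.4775, payoff=0.0000, prob=0.006068
UUUUDD: Ā=214.6231, payoff=45.0831, prob=0.019217
DDDDUD: Ā=108.0433, payoff=0.0000, prob=0.000605
UDDDUD: Ā=140.9833, payoff=0.0000, prob=0.001916
DUDDUD: Ā=132.9833, payoff=0.0000, prob=0.001916
UUDDUD: Ā=173.5269, payoff=3.9869, prob=0.006068
DDUDUD: Ā=126.4233, payoff=0.0000, prob=0.001916
UDUDUD: Ā=164.9669, payoff=0.0000, prob=0.006068
DUUDUD: Ā=156.9669, payoff=0.0000, prob=0.006068
UUUDUD: Ā=204.8227, payoff=35.2827, prob=0.019217
DDDUUD: Ā=121.0441, payoff=0.0000, prob=0.001916
UDDUUD: Ā=157.9477, payoff=0.0000, prob=0.006068
DUDUUD: Ā=149.9477, payoff=0.0000, prob=0.006068
UUDUUD: Ā=195.6635, payoff=26.1235, prob=0.019217
DDUUUD: Ā=143.3877, payoff=0.0000, prob=0.006068
UDUUUD: Ā=187.1035, payoff=17.5635, prob=0.019217
DUUUUD: Ā=179.1035, payoff=9.5635, prob=0.019217
UUUUUD: Ā=233.7083, payoff=64.1683, prob=0.060853
DDDDDU: Ā=104.4263, payoff=0.0000, prob=0.000605
UDDDDU: Ā=136.2636, payoff=0.0000, prob=0.001916
DUDDDU: Ā=128.2636, payoff=0.0000, prob=0.001916
UUDDDU: Ā=167.3683, payoff=0.0000, prob=0.006068
DDUDDU: Ā=121.7036, payoff=0.0000, prob=0.001916
UDUDDU: Ā=158.8083, payoff=0.0000, prob=0.006068
DUUDDU: Ā=150.8083, payoff=0.0000, prob=0.006068
UUUDDU: Ā=196.7864, payoff=27.2464, prob=0.019217
DDDUDU: Ā=116.3244, payoff=0.0000, prob=0.001916
UDDUDU: Ā=151.7891, payoff=0.0000, prob=0.006068
DUDUDU: Ā=143.7891, payoff=0.0000, prob=0.006068
UUDUDU: Ā=187.6272, payoff=18.0872, prob=0.019217
DDUUDU: Ā=137.2291, payoff=0.0000, prob=0.006068
UDUUDU: Ā=179.0672, payoff=9.5272, prob=0.019217
DUUUDU: Ā=171.0672, payoff=1.5272, prob=0.019217
UUUUDU: Ā=223.2219, payoff=53.6819, prob=0.060853
DDDDUU: Ā=111.9134, payoff=0.0000, prob=0.001916
UDDDUU: Ā=146.0334, payoff=0.0000, prob=0.006068
DUDDUU: Ā=138.0334, payoff=0.0000, prob=0.006068
UUDDUU: Ā=180.1167, payoff=10.5767, prob=0.019217
DDUDUU: Ā=131.4734, payoff=0.0000, prob=0.006068
UDUDUU: Ā=171.5567, payoff=2.0167, prob=0.019217
DUUDUU: Ā=163.5567, payoff=0.0000, prob=0.019217
UUUDUU: Ā=213.4215, payoff=43.8815, prob=0.060853
DDDUUU: Ā=126.0942, payoff=0.0000, prob=0.006068
UDDUUU: Ā=164.5375, payoff=0.0000, prob=0.019217
DUDUUU: Ā=156.5375, payoff=0.0000, prob=0.019217
UUDUUU: Ā=204.2623, payoff=34.7223, prob=0.060853
DDUUUU: Ā=149.9775, payoff=0.0000, prob=0.019217
UDUUUU: Ā=195.7023, payoff=26.1623, prob=0.060853
DUUUUU: Ā=187.7023, payoff=18.1623, prob=0.060853
UUUUUU: Ā=244.9287, payoff=75.3887, prob=0.192700
Price = Σ prob·payoff / R^6 = 33.309799 / 1.061520 = 31.3793

price = 31.3793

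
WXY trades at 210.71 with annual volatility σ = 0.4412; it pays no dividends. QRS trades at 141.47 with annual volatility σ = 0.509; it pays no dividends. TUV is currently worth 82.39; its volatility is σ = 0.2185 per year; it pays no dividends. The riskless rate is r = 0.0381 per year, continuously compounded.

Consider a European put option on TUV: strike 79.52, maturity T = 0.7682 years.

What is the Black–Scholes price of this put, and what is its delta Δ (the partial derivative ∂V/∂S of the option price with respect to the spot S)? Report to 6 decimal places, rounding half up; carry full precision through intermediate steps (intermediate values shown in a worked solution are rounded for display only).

σ√T = 0.2185·√0.7682 = 0.191509
d₁ = (ln(S/K) + (r+σ²/2)T) / (σ√T) = (ln(82.39/79.52) + (0.0381+0.2185²/2)·0.7682) / 0.191509 = (0.035456 + 0.047606) / 0.191509 = 0.433723
d₂ = d₁ − σ√T = 0.433723 − 0.191509 = 0.242214
e^{−rT} = 0.971156
N(−d₁) = 0.332245,  N(−d₂) = 0.404307
Put price V = K·e^{−rT}·N(−d₂) − S·N(−d₁) = 31.223144 − 27.373652 = 3.849492
Δ = −N(−d₁) = -0.332245

price = 3.849492
Δ = -0.332245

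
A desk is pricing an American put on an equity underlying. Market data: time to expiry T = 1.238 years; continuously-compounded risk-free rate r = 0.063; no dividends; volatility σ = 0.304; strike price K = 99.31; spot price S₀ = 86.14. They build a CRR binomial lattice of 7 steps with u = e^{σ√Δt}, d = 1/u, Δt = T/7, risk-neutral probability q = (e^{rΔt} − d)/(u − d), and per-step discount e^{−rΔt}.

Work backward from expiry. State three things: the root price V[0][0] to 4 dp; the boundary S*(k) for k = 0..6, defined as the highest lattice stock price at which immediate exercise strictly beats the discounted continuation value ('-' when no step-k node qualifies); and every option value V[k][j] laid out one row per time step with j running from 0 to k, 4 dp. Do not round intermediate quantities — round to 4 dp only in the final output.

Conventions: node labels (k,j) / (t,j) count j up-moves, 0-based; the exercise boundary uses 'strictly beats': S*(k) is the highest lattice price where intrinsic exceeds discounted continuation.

params: Δt=0.17686 u=1.13638 d=0.87999 q=0.51178 e^(-rΔt)=0.98892
t_7 payoffs: 64.1096 53.8539 40.6101 23.5077 1.4225 0.0000 0.0000 0.0000
t_6: node(6,0) S=40.0009 payoff=59.3091 vs cont=58.2087 → 59.3091 [stop]  node(6,1) S=51.6553 payoff=47.6547 vs cont=46.5543 → 47.6547 [stop]  node(6,2) S=66.7052 payoff=32.6048 vs cont=31.5044 → 32.6048 [stop]  node(6,3) S=86.1400 payoff=13.1700 vs cont=12.0696 → 13.1700 [stop]  node(6,4) S=111.2372 payoff=0.0000 vs cont=0.6868 → 0.6868 [wait]  node(6,5) S=143.6465 payoff=0.0000 vs cont=0.0000 → 0.0000 [wait]  node(6,6) S=185.4983 payoff=0.0000 vs cont=0.0000 → 0.0000 [wait]  ⇒ S*(6)=86.1400
t_5: node(5,0) S=45.4561 payoff=53.8539 vs cont=52.7535 → 53.8539 [stop]  node(5,1) S=58.6999 payoff=40.6101 vs cont=39.5097 → 40.6101 [stop]  node(5,2) S=75.8023 payoff=23.5077 vs cont=22.4073 → 23.5077 [stop]  node(5,3) S=97.8875 payoff=1.4225 vs cont=6.7062 → 6.7062 [wait]  node(5,4) S=126.4074 payoff=0.0000 vs cont=0.3316 → 0.3316 [wait]  node(5,5) S=163.2366 payoff=0.0000 vs cont=0.0000 → 0.0000 [wait]  ⇒ S*(5)=75.8023
t_4: node(4,0) S=51.6553 payoff=47.6547 vs cont=46.5543 → 47.6547 [stop]  node(4,1) S=66.7052 payoff=32.6048 vs cont=31.5044 → 32.6048 [stop]  node(4,2) S=86.1400 payoff=13.1700 vs cont=14.7438 → 14.7438 [wait]  node(4,3) S=111.2372 payoff=0.0000 vs cont=3.4056 → 3.4056 [wait]  node(4,4) S=143.6465 payoff=0.0000 vs cont=0.1601 → 0.1601 [wait]  ⇒ S*(4)=66.7052
t_3: node(3,0) S=58.6999 payoff=40.6101 vs cont=39.5097 → 40.6101 [stop]  node(3,1) S=75.8023 payoff=23.5077 vs cont=23.2038 → 23.5077 [stop]  node(3,2) S=97.8875 payoff=1.4225 vs cont=8.8420 → 8.8420 [wait]  node(3,3) S=126.4074 payoff=0.0000 vs cont=1.7253 → 1.7253 [wait]  ⇒ S*(3)=75.8023
t_2: node(2,0) S=66.7052 payoff=32.6048 vs cont=31.5044 → 32.6048 [stop]  node(2,1) S=86.1400 payoff=13.1700 vs cont=15.8248 → 15.8248 [wait]  node(2,2) S=111.2372 payoff=0.0000 vs cont=5.1422 → 5.1422 [wait]  ⇒ S*(2)=66.7052
t_1: node(1,0) S=75.8023 payoff=23.5077 vs cont=23.7509 → 23.7509 [wait]  node(1,1) S=97.8875 payoff=1.4225 vs cont=10.2428 → 10.2428 [wait]  ⇒ S*(1)=-
t_0: node(0,0) S=86.1400 payoff=13.1700 vs cont=16.6512 → 16.6512 [wait]  ⇒ S*(0)=-

price = 16.6512
boundary = - - 66.7052 75.8023 66.7052 75.8023 86.1400
tree:
16.6512
23.7509 10.2428
32.6048 15.8248 5.1422
40.6101 23.5077 8.8420 1.7253
47.6547 32.6048 14.7438 3.4056 0.1601
53.8539 40.6101 23.5077 6.7062 0.3316 0.0000
59.3091 47.6547 32.6048 13.1700 0.6868 0.0000 0.0000
64.1096 53.8539 40.6101 23.5077 1.4225 0.0000 0.0000 0.0000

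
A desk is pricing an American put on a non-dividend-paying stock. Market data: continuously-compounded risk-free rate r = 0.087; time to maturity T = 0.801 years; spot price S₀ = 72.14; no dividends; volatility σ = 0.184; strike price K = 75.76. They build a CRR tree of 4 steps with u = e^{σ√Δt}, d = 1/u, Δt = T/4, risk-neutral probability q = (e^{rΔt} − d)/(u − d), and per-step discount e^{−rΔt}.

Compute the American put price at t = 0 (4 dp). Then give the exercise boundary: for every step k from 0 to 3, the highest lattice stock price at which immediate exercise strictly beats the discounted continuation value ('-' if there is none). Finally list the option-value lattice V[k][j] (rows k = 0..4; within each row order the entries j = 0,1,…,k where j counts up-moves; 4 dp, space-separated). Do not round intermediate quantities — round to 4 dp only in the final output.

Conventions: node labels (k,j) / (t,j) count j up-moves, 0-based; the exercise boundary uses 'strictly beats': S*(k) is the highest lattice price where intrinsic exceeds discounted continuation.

params: Δt=0.20025 u=1.08582 d=0.92096 q=0.58603 e^(-rΔt)=0.98273
t_4 payoffs: 23.8634 14.5732 3.6200 0.0000 0.0000
t_3: node(3,0) S=56.3506 payoff=19.4094 vs cont=18.1010 → 19.4094 [stop]  node(3,1) S=66.4381 payoff=9.3219 vs cont=8.0135 → 9.3219 [stop]  node(3,2) S=78.3313 payoff=0.0000 vs cont=1.4727 → 1.4727 [wait]  node(3,3) S=92.3536 payoff=0.0000 vs cont=0.0000 → 0.0000 [wait]  ⇒ S*(3)=66.4381
t_2: node(2,0) S=61.1868 payoff=14.5732 vs cont=13.2648 → 14.5732 [stop]  node(2,1) S=72.1400 payoff=3.6200 vs cont=4.6405 → 4.6405 [wait]  node(2,2) S=85.0540 payoff=0.0000 vs cont=0.5991 → 0.5991 [wait]  ⇒ S*(2)=61.1868
t_1: node(1,0) S=66.4381 payoff=9.3219 vs cont=8.6012 → 9.3219 [stop]  node(1,1) S=78.3313 payoff=0.0000 vs cont=2.2329 → 2.2329 [wait]  ⇒ S*(1)=66.4381
t_0: node(0,0) S=72.1400 payoff=3.6200 vs cont=5.0783 → 5.0783 [wait]  ⇒ S*(0)=-

price = 5.0783
boundary = - 66.4381 61.1868 66.4381
tree:
5.0783
9.3219 2.2329
14.5732 4.6405 0.5991
19.4094 9.3219 1.4727 0.0000
23.8634 14.5732 3.6200 0.0000 0.0000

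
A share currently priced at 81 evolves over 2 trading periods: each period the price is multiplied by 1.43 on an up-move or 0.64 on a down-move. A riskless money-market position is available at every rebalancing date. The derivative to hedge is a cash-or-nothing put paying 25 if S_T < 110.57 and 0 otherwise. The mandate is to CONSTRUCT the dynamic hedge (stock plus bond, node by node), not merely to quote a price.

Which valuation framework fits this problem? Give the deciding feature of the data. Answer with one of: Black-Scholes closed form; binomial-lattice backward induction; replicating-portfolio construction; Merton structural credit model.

framework: replicating-portfolio construction

Key observation: the mandate to exhibit the hedge at every date and state singles out the replicating-portfolio construction on the 2-period tree with factors 1.43 and 0.64 from 81.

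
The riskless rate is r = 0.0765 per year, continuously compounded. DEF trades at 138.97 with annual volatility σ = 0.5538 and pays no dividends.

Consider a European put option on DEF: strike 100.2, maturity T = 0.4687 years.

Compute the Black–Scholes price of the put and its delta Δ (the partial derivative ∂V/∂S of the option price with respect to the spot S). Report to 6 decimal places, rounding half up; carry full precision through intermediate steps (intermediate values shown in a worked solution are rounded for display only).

price = 3.924611
Δ = -0.125721

σ√T = 0.5538·√0.4687 = 0.379141
d₁ = (ln(S/K) + (r+σ²/2)T) / (σ√T) = (ln(138.97/100.2) + (0.0765+0.5538²/2)·0.4687) / 0.379141 = (0.327090 + 0.107729) / 0.379141 = 1.146855
d₂ = d₁ − σ√T = 1.146855 − 0.379141 = 0.767714
e^{−rT} = 0.964780
N(−d₁) = 0.125721,  N(−d₂) = 0.221329
Put price V = K·e^{−rT}·N(−d₂) − S·N(−d₁) = 21.396038 − 17.471427 = 3.924611
Δ = −N(−d₁) = -0.125721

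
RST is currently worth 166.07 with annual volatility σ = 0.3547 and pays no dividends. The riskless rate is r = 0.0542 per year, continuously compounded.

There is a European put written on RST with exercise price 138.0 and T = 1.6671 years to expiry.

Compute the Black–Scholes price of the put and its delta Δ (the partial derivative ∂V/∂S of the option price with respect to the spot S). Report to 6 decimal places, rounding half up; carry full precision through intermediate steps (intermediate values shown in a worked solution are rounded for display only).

σ√T = 0.3547·√1.6671 = 0.457975
d₁ = (ln(S/K) + (r+σ²/2)T) / (σ√T) = (ln(166.07/138.0) + (0.0542+0.3547²/2)·1.6671) / 0.457975 = (0.185156 + 0.195227) / 0.457975 = 0.830576
d₂ = d₁ − σ√T = 0.830576 − 0.457975 = 0.372601
e^{−rT} = 0.913605
N(−d₁) = 0.203107,  N(−d₂) = 0.354723
Put price V = K·e^{−rT}·N(−d₂) − S·N(−d₁) = 44.722575 − 33.729920 = 10.992655
Δ = −N(−d₁) = -0.203107

price = 10.992655
Δ = -0.203107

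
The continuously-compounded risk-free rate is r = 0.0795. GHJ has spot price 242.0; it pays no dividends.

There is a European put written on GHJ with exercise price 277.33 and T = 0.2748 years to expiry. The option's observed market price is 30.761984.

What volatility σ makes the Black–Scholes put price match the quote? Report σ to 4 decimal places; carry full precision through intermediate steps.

sigma = 0.1840

At σ = 0.1840 the Black–Scholes value reproduces the quote:
σ√T = 0.184·√0.2748 = 0.096455
d₁ = (ln(S/K) + (r+σ²/2)T) / (σ√T) = (ln(242.0/277.33) + (0.0795+0.184²/2)·0.2748) / 0.096455 = (-0.136270 + 0.026498) / 0.096455 = -1.138061
d₂ = d₁ − σ√T = -1.138061 − 0.096455 = -1.234516
e^{−rT} = 0.978390
N(−d₁) = 0.872452,  N(−d₂) = 0.891495
V = K·e^{−rT}·N(−d₂) − S·N(−d₁) = 241.895464 − 211.133480 = 30.761984 (matching the quote); vega is positive throughout, so no other σ reproduces this price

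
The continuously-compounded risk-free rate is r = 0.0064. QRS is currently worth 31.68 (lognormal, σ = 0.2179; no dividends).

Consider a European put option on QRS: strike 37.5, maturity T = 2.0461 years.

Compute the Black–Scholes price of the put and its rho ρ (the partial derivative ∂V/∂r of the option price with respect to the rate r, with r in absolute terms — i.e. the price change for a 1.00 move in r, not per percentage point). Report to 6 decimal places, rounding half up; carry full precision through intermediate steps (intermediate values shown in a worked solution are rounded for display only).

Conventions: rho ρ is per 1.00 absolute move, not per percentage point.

price = 7.433181
ρ = -56.324183

σ√T = 0.2179·√2.0461 = 0.311688
d₁ = (ln(S/K) + (r+σ²/2)T) / (σ√T) = (ln(31.68/37.5) + (0.0064+0.2179²/2)·2.0461) / 0.311688 = (-0.168655 + 0.061670) / 0.311688 = -0.343245
d₂ = d₁ − σ√T = -0.343245 − 0.311688 = -0.654933
e^{−rT} = 0.986990
N(−d₁) = 0.634293,  N(−d₂) = 0.743745
Put price V = K·e^{−rT}·N(−d₂) − S·N(−d₁) = 27.527581 − 20.094400 = 7.433181
ρ = −K·T·e^{−rT}·N(−d₂) = -56.324183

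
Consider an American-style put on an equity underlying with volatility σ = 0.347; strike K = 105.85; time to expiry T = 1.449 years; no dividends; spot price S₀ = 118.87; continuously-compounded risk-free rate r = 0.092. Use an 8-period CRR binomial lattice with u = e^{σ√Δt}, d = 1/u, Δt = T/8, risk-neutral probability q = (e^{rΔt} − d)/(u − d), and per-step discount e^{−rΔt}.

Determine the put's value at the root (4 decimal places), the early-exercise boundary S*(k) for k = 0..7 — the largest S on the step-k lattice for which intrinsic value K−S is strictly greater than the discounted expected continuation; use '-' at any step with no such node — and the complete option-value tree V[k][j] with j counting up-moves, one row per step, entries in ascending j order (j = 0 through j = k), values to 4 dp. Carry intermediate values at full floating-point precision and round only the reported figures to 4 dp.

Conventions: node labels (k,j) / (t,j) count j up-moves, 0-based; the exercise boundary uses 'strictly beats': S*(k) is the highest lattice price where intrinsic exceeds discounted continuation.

Δt=0.18113, u=1.15914, d=0.86271, q=0.51983, disc=e^(-rΔt)=0.98347
k=8 terminal: V=max(K-S,0) → 69.3760 56.8433 40.0043 17.3792 0.0000 0.0000 0.0000 0.0000 0.0000
k=7: j=0 S=42.2785 intr=63.5715 cont=61.8223 V=63.5715[EX]; j=1 S=56.8056 intr=49.0444 cont=47.2951 V=49.0444[EX]; j=2 S=76.3245 intr=29.5255 cont=27.7763 V=29.5255[EX]; j=3 S=102.5501 intr=3.2999 cont=8.2070 V=8.2070[hold]; j=4 S=137.7871 intr=0.0000 cont=0.0000 V=0.0000[hold]; j=5 S=185.1317 intr=0.0000 cont=0.0000 V=0.0000[hold]; j=6 S=248.7443 intr=0.0000 cont=0.0000 V=0.0000[hold]; j=7 S=334.2146 intr=0.0000 cont=0.0000 V=0.0000[hold]  S*(7)=76.3245
k=6: j=0 S=49.0067 intr=56.8433 cont=55.0941 V=56.8433[EX]; j=1 S=65.8457 intr=40.0043 cont=38.2551 V=40.0043[EX]; j=2 S=88.4708 intr=17.3792 cont=18.1387 V=18.1387[hold]; j=3 S=118.8700 intr=0.0000 cont=3.8756 V=3.8756[hold]; j=4 S=159.7146 intr=0.0000 cont=0.0000 V=0.0000[hold]; j=5 S=214.5937 intr=0.0000 cont=0.0000 V=0.0000[hold]; j=6 S=288.3296 intr=0.0000 cont=0.0000 V=0.0000[hold]  S*(6)=65.8457
k=5: j=0 S=56.8056 intr=49.0444 cont=47.2951 V=49.0444[EX]; j=1 S=76.3245 intr=29.5255 cont=28.1646 V=29.5255[EX]; j=2 S=102.5501 intr=3.2999 cont=10.5471 V=10.5471[hold]; j=3 S=137.7871 intr=0.0000 cont=1.8302 V=1.8302[hold]; j=4 S=185.1317 intr=0.0000 cont=0.0000 V=0.0000[hold]; j=5 S=248.7443 intr=0.0000 cont=0.0000 V=0.0000[hold]  S*(5)=76.3245
k=4: j=0 S=65.8457 intr=40.0043 cont=38.2551 V=40.0043[EX]; j=1 S=88.4708 intr=17.3792 cont=19.3351 V=19.3351[hold]; j=2 S=118.8700 intr=0.0000 cont=5.9164 V=5.9164[hold]; j=3 S=159.7146 intr=0.0000 cont=0.8643 V=0.8643[hold]; j=4 S=214.5937 intr=0.0000 cont=0.0000 V=0.0000[hold]  S*(4)=65.8457
k=3: j=0 S=76.3245 intr=29.5255 cont=28.7762 V=29.5255[EX]; j=1 S=102.5501 intr=3.2999 cont=12.1553 V=12.1553[hold]; j=2 S=137.7871 intr=0.0000 cont=3.2358 V=3.2358[hold]; j=3 S=185.1317 intr=0.0000 cont=0.4081 V=0.4081[hold]  S*(3)=76.3245
k=2: j=0 S=88.4708 intr=17.3792 cont=20.1573 V=20.1573[hold]; j=1 S=118.8700 intr=0.0000 cont=7.3944 V=7.3944[hold]; j=2 S=159.7146 intr=0.0000 cont=1.7367 V=1.7367[hold]  S*(2)=-
k=1: j=0 S=102.5501 intr=3.2999 cont=13.2993 V=13.2993[hold]; j=1 S=137.7871 intr=0.0000 cont=4.3798 V=4.3798[hold]  S*(1)=-
k=0: j=0 S=118.8700 intr=0.0000 cont=8.5195 V=8.5195[hold]  S*(0)=-

price = 8.5195
boundary = - - - 76.3245 65.8457 76.3245 65.8457 76.3245
tree:
8.5195
13.2993 4.3798
20.1573 7.3944 1.7367
29.5255 12.1553 3.2358 0.4081
40.0043 19.3351 5.9164 0.8643 0.0000
49.0444 29.5255 10.5471 1.8302 0.0000 0.0000
56.8433 40.0043 18.1387 3.8756 0.0000 0.0000 0.0000
63.5715 49.0444 29.5255 8.2070 0.0000 0.0000 0.0000 0.0000
69.3760 56.8433 40.0043 17.3792 0.0000 0.0000 0.0000 0.0000 0.0000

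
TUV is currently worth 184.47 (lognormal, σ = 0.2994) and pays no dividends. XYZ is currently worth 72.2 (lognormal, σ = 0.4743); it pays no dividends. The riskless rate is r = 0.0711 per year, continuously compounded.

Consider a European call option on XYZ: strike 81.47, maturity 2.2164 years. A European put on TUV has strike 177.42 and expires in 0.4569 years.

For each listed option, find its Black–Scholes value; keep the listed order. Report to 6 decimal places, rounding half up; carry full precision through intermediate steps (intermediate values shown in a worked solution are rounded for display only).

price(XYZ call K=81.47) = 20.893640
price(TUV put K=177.42) = 8.877110

[XYZ call K=81.47]
σ√T = 0.4743·√2.2164 = 0.706118
d₁ = (ln(S/K) + (r+σ²/2)T) / (σ√T) = (ln(72.2/81.47) + (0.0711+0.4743²/2)·2.2164) / 0.706118 = (-0.120795 + 0.406887) / 0.706118 = 0.405162
d₂ = d₁ − σ√T = 0.405162 − 0.706118 = -0.300955
e^{−rT} = 0.854203
N(d₁) = 0.657321,  N(d₂) = 0.381724
price = S·N(d₁) − K·e^{−rT}·N(d₂) = 47.458573 − 26.564933 = 20.893640
[TUV put K=177.42]
σ√T = 0.2994·√0.4569 = 0.202378
d₁ = (ln(S/K) + (r+σ²/2)T) / (σ√T) = (ln(184.47/177.42) + (0.0711+0.2994²/2)·0.4569) / 0.202378 = (0.038967 + 0.052964) / 0.202378 = 0.454255
d₂ = d₁ − σ√T = 0.454255 − 0.202378 = 0.251877
e^{−rT} = 0.968036
N(−d₁) = 0.324823,  N(−d₂) = 0.400568
price = K·e^{−rT}·N(−d₂) − S·N(−d₁) = 68.797159 − 59.920050 = 8.877110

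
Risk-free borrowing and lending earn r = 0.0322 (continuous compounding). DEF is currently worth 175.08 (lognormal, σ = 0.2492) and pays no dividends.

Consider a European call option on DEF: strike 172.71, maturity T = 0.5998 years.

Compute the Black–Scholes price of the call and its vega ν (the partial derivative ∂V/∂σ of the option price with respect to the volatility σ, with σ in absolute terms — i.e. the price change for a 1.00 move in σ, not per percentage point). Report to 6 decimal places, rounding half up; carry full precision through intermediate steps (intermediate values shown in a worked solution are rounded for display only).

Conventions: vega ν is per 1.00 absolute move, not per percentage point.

price = 16.269901
ν = 52.197266

σ√T = 0.2492·√0.5998 = 0.192997
d₁ = (ln(S/K) + (r+σ²/2)T) / (σ√T) = (ln(175.08/172.71) + (0.0322+0.2492²/2)·0.5998) / 0.192997 = (0.013629 + 0.037938) / 0.192997 = 0.267189
d₂ = d₁ − σ√T = 0.267189 − 0.192997 = 0.074191
e^{−rT} = 0.980872
N(d₁) = 0.605338,  N(d₂) = 0.529571
Call price V = S·N(d₁) − K·e^{−rT}·N(d₂) = 105.982576 − 89.712675 = 16.269901
φ(d₁) = (1/√(2π))·e^{−d₁²/2} = 0.384953
ν = S·φ(d₁)·√T = 52.197266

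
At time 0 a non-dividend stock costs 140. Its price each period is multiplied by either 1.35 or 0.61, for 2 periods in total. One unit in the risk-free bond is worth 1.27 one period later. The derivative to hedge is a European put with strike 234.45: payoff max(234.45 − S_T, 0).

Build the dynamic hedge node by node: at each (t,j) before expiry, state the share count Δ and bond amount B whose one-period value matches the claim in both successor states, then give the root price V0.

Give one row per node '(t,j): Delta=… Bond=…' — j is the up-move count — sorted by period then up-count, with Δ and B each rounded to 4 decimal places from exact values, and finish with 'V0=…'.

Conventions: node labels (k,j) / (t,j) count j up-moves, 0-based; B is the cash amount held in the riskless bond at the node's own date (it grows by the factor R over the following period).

(0,0): Delta=-0.8597 Bond=135.9236
(1,0): Delta=-1.0000 Bond=184.6063
(1,1): Delta=-0.8520 Bond=171.1705
V0=15.5684

Under the risk-neutral measure, an up-move has probability p* = (R−d)/(u−d) = 0.8919 and values discount at R = 1.27.
Payoffs at expiry: V(2,0)=182.3560, V(2,1)=119.1600, V(2,2)=0.0000
(1,0): S=85.4000. Δ = (V_up−V_dn)/(S_up−S_dn) = (119.1600−182.3560)/(115.2900−52.0940) = -1.0000. V = [p*·119.1600 + (1−p*)·182.3560]/1.27 = 99.2063. B = V − Δ·S = 184.6063.
(1,1): S=189.0000. Δ = (V_up−V_dn)/(S_up−S_dn) = (0.0000−119.1600)/(255.1500−115.2900) = -0.8520. V = [p*·0.0000 + (1−p*)·119.1600]/1.27 = 10.1434. B = V − Δ·S = 171.1705.
(0,0): S=140.0000. Δ = (V_up−V_dn)/(S_up−S_dn) = (10.1434−99.2063)/(189.0000−85.4000) = -0.8597. V = [p*·10.1434 + (1−p*)·99.2063]/1.27 = 15.5684. B = V − Δ·S = 135.9236.
Verification: the root portfolio costs Δ(0,0)·S0 + B(0,0) = 15.5684, matching V0.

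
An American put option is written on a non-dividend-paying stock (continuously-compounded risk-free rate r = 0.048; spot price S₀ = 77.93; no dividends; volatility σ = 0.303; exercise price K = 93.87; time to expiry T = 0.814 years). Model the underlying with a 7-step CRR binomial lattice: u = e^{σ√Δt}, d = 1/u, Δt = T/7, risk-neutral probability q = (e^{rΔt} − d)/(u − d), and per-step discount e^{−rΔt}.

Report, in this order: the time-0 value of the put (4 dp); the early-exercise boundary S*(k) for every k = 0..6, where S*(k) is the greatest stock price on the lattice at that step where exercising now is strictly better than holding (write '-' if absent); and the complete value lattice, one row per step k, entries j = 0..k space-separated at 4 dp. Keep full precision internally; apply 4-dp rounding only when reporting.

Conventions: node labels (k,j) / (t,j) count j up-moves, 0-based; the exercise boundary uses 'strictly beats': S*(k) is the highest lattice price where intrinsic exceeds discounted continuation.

price = 17.7913
boundary = - - 63.3808 70.2799 63.3808 70.2799 77.9300
tree:
17.7913
23.7072 12.1031
30.4892 17.2232 7.1432
36.7111 23.5901 11.0799 3.3056
42.3221 30.4892 16.5602 5.7502 0.9099
47.3824 36.7111 23.5901 9.7497 1.8345 0.0000
51.9459 42.3221 30.4892 15.9400 3.6987 0.0000 0.0000
56.0614 47.3824 36.7111 23.5901 7.4572 0.0000 0.0000 0.0000

Δt=0.11629  u=1.10885  d=0.90183  q=0.50123  discount=0.99443
step 7 (expiry): payoffs max(K−S,0) = 56.0614 47.3824 36.7111 23.5901 7.4572 0.0000 0.0000 0.0000
step 6: (k=6,j=0): S=41.9241, K−S=51.9459, hold=51.4234 ⇒ V=51.9459 exercise | (k=6,j=1): S=51.5479, K−S=42.3221, hold=41.7996 ⇒ V=42.3221 exercise | (k=6,j=2): S=63.3808, K−S=30.4892, hold=29.9667 ⇒ V=30.4892 exercise | (k=6,j=3): S=77.9300, K−S=15.9400, hold=15.4175 ⇒ V=15.9400 exercise | (k=6,j=4): S=95.8190, K−S=0.0000, hold=3.6987 ⇒ V=3.6987 continue | (k=6,j=5): S=117.8145, K−S=0.0000, hold=0.0000 ⇒ V=0.0000 continue | (k=6,j=6): S=144.8591, K−S=0.0000, hold=0.0000 ⇒ V=0.0000 continue  boundary S*=77.9300
step 5: (k=5,j=0): S=46.4876, K−S=47.3824, hold=46.8599 ⇒ V=47.3824 exercise | (k=5,j=1): S=57.1589, K−S=36.7111, hold=36.1886 ⇒ V=36.7111 exercise | (k=5,j=2): S=70.2799, K−S=23.5901, hold=23.0676 ⇒ V=23.5901 exercise | (k=5,j=3): S=86.4128, K−S=7.4572, hold=9.7497 ⇒ V=9.7497 continue | (k=5,j=4): S=106.2491, K−S=0.0000, hold=1.8345 ⇒ V=1.8345 continue | (k=5,j=5): S=130.6388, K−S=0.0000, hold=0.0000 ⇒ V=0.0000 continue  boundary S*=70.2799
step 4: (k=4,j=0): S=51.5479, K−S=42.3221, hold=41.7996 ⇒ V=42.3221 exercise | (k=4,j=1): S=63.3808, K−S=30.4892, hold=29.9667 ⇒ V=30.4892 exercise | (k=4,j=2): S=77.9300, K−S=15.9400, hold=16.5602 ⇒ V=16.5602 continue | (k=4,j=3): S=95.8190, K−S=0.0000, hold=5.7502 ⇒ V=5.7502 continue | (k=4,j=4): S=117.8145, K−S=0.0000, hold=0.9099 ⇒ V=0.9099 continue  boundary S*=63.3808
step 3: (k=3,j=0): S=57.1589, K−S=36.7111, hold=36.1886 ⇒ V=36.7111 exercise | (k=3,j=1): S=70.2799, K−S=23.5901, hold=23.3767 ⇒ V=23.5901 exercise | (k=3,j=2): S=86.4128, K−S=7.4572, hold=11.0799 ⇒ V=11.0799 continue | (k=3,j=3): S=106.2491, K−S=0.0000, hold=3.3056 ⇒ V=3.3056 continue  boundary S*=70.2799
step 2: (k=2,j=0): S=63.3808, K−S=30.4892, hold=29.9667 ⇒ V=30.4892 exercise | (k=2,j=1): S=77.9300, K−S=15.9400, hold=17.2232 ⇒ V=17.2232 continue | (k=2,j=2): S=95.8190, K−S=0.0000, hold=7.1432 ⇒ V=7.1432 continue  boundary S*=63.3808
step 1: (k=1,j=0): S=70.2799, K−S=23.5901, hold=23.7072 ⇒ V=23.7072 continue | (k=1,j=1): S=86.4128, K−S=7.4572, hold=12.1031 ⇒ V=12.1031 continue  boundary S*=-
step 0: (k=0,j=0): S=77.9300, K−S=15.9400, hold=17.7913 ⇒ V=17.7913 continue  boundary S*=-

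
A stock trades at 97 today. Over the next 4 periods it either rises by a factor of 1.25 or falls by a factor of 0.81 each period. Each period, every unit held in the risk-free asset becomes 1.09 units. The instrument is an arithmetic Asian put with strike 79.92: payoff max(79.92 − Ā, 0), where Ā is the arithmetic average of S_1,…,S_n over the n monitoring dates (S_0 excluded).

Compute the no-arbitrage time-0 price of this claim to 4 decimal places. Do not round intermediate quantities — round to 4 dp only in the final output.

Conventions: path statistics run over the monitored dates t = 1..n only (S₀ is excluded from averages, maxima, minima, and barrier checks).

Risk-neutral up-probability p* = (R−d)/(u−d) = (1.09−0.81)/(1.25−0.81) = 0.6364; the claim prices as the p*-weighted sum of path payoffs discounted by R^4.
Enumerate all 2^4 = 16 price paths (U = up ×1.25, D = down ×0.81); each path with k up-moves has probability p*^k·(1−p*)^(4−k).
DDDD: Ā=58.8792, payoff=21.0408, prob=0.017485
UDDD: Ā=90.8630, payoff=0.0000, prob=0.030599
DUDD: Ā=80.1930, payoff=0.0000, prob=0.030599
UUDD: Ā=123.7546, payoff=0.0000, prob=0.053548
DDUD: Ā=71.5503, payoff=8.3697, prob=0.030599
UDUD: Ā=110.4171, payoff=0.0000, prob=0.053548
DUUD: Ā=99.7471, payoff=0.0000, prob=0.053548
UUUD: Ā=153.9307, payoff=0.0000, prob=0.093709
DDDU: Ā=64.5497, payoff=15.3703, prob=0.030599
UDDU: Ā=99.6137, payoff=0.0000, prob=0.053548
DUDU: Ā=88.9437, payoff=0.0000, prob=0.053548
UUDU: Ā=137.2588, payoff=0.0000, prob=0.093709
DDUU: Ā=80.3010, payoff=0.0000, prob=0.053548
UDUU: Ā=123.9213, payoff=0.0000, prob=0.093709
DUUU: Ā=113.2513, payoff=0.0000, prob=0.093709
UUUU: Ā=174.7705, payoff=0.0000, prob=0.163992
Price = Σ prob·payoff / R^4 = 1.094324 / 1.411582 = 0.7752

price = 0.7752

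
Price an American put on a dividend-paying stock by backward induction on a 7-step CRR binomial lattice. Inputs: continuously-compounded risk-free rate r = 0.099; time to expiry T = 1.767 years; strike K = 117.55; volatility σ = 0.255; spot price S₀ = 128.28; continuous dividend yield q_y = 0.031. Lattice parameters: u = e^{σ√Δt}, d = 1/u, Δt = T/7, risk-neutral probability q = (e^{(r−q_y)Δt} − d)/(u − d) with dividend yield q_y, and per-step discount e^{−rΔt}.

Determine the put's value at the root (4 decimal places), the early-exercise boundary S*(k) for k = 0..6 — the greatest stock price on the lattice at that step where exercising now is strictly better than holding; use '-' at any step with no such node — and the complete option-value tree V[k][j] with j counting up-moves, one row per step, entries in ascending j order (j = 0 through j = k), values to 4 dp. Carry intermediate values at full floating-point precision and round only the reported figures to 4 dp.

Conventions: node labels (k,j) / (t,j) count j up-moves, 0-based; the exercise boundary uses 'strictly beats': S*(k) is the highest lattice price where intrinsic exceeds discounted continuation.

price = 7.2310
boundary = - - - 87.3447 76.8415 87.3447 99.2835
tree:
7.2310
12.0142 3.4219
19.3831 6.1877 1.1837
30.2053 10.9079 2.3840 0.1980
40.7085 18.5895 4.7576 0.4369 0.0000
49.9488 30.2053 9.3883 0.9642 0.0000 0.0000
58.0778 40.7085 18.2665 2.1278 0.0000 0.0000 0.0000
65.2294 49.9488 30.2053 4.6957 0.0000 0.0000 0.0000 0.0000

Δt=0.25243, u=1.13669, d=0.87975, q=0.53540, disc=e^(-rΔt)=0.97532
k=7 terminal: V=max(K-S,0) → 65.2294 49.9488 30.2053 4.6957 0.0000 0.0000 0.0000 0.0000
k=6: j=0 S=59.4722 intr=58.0778 cont=55.6402 V=58.0778[EX]; j=1 S=76.8415 intr=40.7085 cont=38.4063 V=40.7085[EX]; j=2 S=99.2835 intr=18.2665 cont=16.1391 V=18.2665[EX]; j=3 S=128.2800 intr=0.0000 cont=2.1278 V=2.1278[hold]; j=4 S=165.7451 intr=0.0000 cont=0.0000 V=0.0000[hold]; j=5 S=214.1521 intr=0.0000 cont=0.0000 V=0.0000[hold]; j=6 S=276.6967 intr=0.0000 cont=0.0000 V=0.0000[hold]  S*(6)=99.2835
k=5: j=0 S=67.6012 intr=49.9488 cont=47.5745 V=49.9488[EX]; j=1 S=87.3447 intr=30.2053 cont=27.9849 V=30.2053[EX]; j=2 S=112.8543 intr=4.6957 cont=9.3883 V=9.3883[hold]; j=3 S=145.8142 intr=0.0000 cont=0.9642 V=0.9642[hold]; j=4 S=188.4003 intr=0.0000 cont=0.0000 V=0.0000[hold]; j=5 S=243.4239 intr=0.0000 cont=0.0000 V=0.0000[hold]  S*(5)=87.3447
k=4: j=0 S=76.8415 intr=40.7085 cont=38.4063 V=40.7085[EX]; j=1 S=99.2835 intr=18.2665 cont=18.5895 V=18.5895[hold]; j=2 S=128.2800 intr=0.0000 cont=4.7576 V=4.7576[hold]; j=3 S=165.7451 intr=0.0000 cont=0.4369 V=0.4369[hold]; j=4 S=214.1521 intr=0.0000 cont=0.0000 V=0.0000[hold]  S*(4)=76.8415
k=3: j=0 S=87.3447 intr=30.2053 cont=28.1536 V=30.2053[EX]; j=1 S=112.8543 intr=4.6957 cont=10.9079 V=10.9079[hold]; j=2 S=145.8142 intr=0.0000 cont=2.3840 V=2.3840[hold]; j=3 S=188.4003 intr=0.0000 cont=0.1980 V=0.1980[hold]  S*(3)=87.3447
k=2: j=0 S=99.2835 intr=18.2665 cont=19.3831 V=19.3831[hold]; j=1 S=128.2800 intr=0.0000 cont=6.1877 V=6.1877[hold]; j=2 S=165.7451 intr=0.0000 cont=1.1837 V=1.1837[hold]  S*(2)=-
k=1: j=0 S=112.8543 intr=4.6957 cont=12.0142 V=12.0142[hold]; j=1 S=145.8142 intr=0.0000 cont=3.4219 V=3.4219[hold]  S*(1)=-
k=0: j=0 S=128.2800 intr=0.0000 cont=7.2310 V=7.2310[hold]  S*(0)=-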